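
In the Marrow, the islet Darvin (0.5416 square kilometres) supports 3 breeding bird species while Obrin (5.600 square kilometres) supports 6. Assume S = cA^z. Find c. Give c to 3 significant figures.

3.60

z = ln(S₂/S₁) / ln(A₂/A₁) = ln(6/3) / ln(5.6/0.5416) = 0.6931 / 2.3360 = 0.2967
c = S₁ / A₁^z = 3 / 0.5416^0.2967 = 3 / 0.8336 = 3.599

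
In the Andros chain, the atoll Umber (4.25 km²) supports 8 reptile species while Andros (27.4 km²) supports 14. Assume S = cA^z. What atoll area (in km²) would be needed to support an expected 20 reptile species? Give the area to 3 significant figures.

z = ln(14/8) / ln(27.4/4.25) = 0.5596 / 1.8636 = 0.3003
c = 8 / 4.25^0.3003 = 8 / 1.544 = 5.181
A = (20/5.181)^(1/0.3003) ⇒ ln A = ln(3.86)/0.3003 = 4.4983
A = e^4.4983 ≈ 89.87 km²

89.9 km²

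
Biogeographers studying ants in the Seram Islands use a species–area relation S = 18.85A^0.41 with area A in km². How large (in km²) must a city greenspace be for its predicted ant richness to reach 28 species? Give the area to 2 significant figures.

2.6 km²

28 = 18.85 × A^0.41  ⇒  A^0.41 = 28/18.85 = 1.485
ln A = ln(1.485) / 0.41 = 0.3957 / 0.41 = 0.9651
A = e^0.9651 ≈ 2.625 km²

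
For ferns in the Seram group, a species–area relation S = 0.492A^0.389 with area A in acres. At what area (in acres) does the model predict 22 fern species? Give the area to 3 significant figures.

22 = 0.492 × A^0.389  ⇒  A^0.389 = 22/0.492 = 44.72
ln A = ln(44.72) / 0.389 = 3.8003 / 0.389 = 9.7695
A = e^9.7695 ≈ 17491 acres

17500 acres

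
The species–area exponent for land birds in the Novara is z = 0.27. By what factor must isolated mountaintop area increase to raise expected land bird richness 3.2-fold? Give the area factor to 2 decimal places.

(A₂/A₁)^0.27 = 3.2, so A₂/A₁ = 3.2^(1/0.27) = 3.2^3.704
ln(A₂/A₁) = ln 3.2 / 0.27 = 1.1632 / 0.27 = 4.3080
A₂/A₁ = e^4.3080 ≈ 74.29

74.29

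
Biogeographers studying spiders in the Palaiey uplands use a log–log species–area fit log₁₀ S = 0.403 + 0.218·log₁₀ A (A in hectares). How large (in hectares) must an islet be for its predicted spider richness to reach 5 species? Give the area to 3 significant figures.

5 = 2.529 × A^0.218  ⇒  A^0.218 = 5/2.529 = 1.977
ln A = ln(1.977) / 0.218 = 0.6815 / 0.218 = 3.1261
A = e^3.1261 ≈ 22.79 hectares

22.8 hectares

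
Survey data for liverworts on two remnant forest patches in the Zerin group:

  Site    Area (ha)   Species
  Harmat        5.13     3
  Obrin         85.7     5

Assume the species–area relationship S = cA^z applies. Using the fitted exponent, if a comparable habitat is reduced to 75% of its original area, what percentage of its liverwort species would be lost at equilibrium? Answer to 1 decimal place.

z = ln(5/3) / ln(85.7/5.13) = 0.5108 / 2.8157 = 0.1814
S_new/S_old = (A_new/A_old)^z = 0.75^0.1814 = exp(0.1814 × -0.2877) = 0.9491
Fraction lost = 1 − 0.9491 = 0.05085

5.1%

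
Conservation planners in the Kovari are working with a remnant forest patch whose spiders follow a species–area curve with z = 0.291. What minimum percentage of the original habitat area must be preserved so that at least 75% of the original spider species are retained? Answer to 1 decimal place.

Need (A_new/A_old)^0.291 = 0.75, so A_new/A_old = 0.75^(1/0.291) = 0.75^3.436
ln(A_new/A_old) = ln 0.75 / 0.291 = -0.2877 / 0.291 = -0.9886
A_new/A_old = e^-0.9886 ≈ 0.3721

37.2%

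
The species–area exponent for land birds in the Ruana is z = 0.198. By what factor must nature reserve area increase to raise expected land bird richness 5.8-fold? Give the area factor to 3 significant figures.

7170

(A₂/A₁)^0.198 = 5.8, so A₂/A₁ = 5.8^(1/0.198) = 5.8^5.051
ln(A₂/A₁) = ln 5.8 / 0.198 = 1.7579 / 0.198 = 8.8781
A₂/A₁ = e^8.8781 ≈ 7173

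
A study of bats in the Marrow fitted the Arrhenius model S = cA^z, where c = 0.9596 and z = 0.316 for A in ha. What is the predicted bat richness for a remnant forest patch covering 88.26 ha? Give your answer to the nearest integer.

S = 0.9596 × 88.26^0.316 = 0.9596 × 4.12 ≈ 3.953

4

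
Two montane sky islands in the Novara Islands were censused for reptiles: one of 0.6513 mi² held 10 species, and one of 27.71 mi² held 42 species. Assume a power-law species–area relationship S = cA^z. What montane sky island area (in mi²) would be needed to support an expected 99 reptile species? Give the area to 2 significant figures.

z = ln(42/10) / ln(27.71/0.6513) = 1.4351 / 3.7506 = 0.3826
c = 10 / 0.6513^0.3826 = 10 / 0.8487 = 11.78
A = (99/11.78)^(1/0.3826) ⇒ ln A = ln(8.402)/0.3826 = 5.5627
A = e^5.5627 ≈ 260.5 mi²

260 mi²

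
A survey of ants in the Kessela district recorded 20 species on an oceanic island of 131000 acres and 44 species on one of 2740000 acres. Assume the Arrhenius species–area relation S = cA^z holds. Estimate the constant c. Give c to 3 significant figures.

z = ln(S₂/S₁) / ln(A₂/A₁) = ln(44/20) / ln(2740000/131000) = 0.7885 / 3.0405 = 0.2593
c = S₁ / A₁^z = 20 / 131000^0.2593 = 20 / 21.23 = 0.942

0.942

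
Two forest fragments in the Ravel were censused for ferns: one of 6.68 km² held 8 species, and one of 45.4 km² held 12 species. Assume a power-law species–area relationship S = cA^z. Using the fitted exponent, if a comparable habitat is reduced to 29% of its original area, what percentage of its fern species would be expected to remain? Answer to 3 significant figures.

77.0%

z = ln(12/8) / ln(45.4/6.68) = 0.4055 / 1.9164 = 0.2116
S_new/S_old = (A_new/A_old)^z = 0.29^0.2116 = exp(0.2116 × -1.2379) = 0.7696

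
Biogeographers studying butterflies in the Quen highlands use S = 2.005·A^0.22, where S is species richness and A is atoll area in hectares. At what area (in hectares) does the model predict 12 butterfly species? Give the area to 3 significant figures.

3410 hectares

12 = 2.005 × A^0.22  ⇒  A^0.22 = 12/2.005 = 5.985
ln A = ln(5.985) / 0.22 = 1.7893 / 0.22 = 8.1330
A = e^8.1330 ≈ 3405 hectares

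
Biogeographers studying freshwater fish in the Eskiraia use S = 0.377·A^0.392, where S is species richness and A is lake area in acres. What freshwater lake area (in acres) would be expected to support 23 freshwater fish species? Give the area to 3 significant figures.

23 = 0.377 × A^0.392  ⇒  A^0.392 = 23/0.377 = 61.01
ln A = ln(61.01) / 0.392 = 4.1110 / 0.392 = 10.4873
A = e^10.4873 ≈ 35856 acres

35900 acres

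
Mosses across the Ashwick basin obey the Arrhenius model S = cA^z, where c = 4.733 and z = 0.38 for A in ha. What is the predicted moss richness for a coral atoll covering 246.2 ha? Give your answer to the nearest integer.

38

S = 4.733 × 246.2^0.38 = 4.733 × 8.104 ≈ 38.36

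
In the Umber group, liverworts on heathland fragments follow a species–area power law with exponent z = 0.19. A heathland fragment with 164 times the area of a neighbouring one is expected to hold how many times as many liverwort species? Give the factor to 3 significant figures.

2.64

S₂/S₁ = (A₂/A₁)^z = 164^0.19
ln(S₂/S₁) = 0.19 × ln 164 = 0.19 × 5.0999 = 0.9690
S₂/S₁ = e^0.9690 ≈ 2.635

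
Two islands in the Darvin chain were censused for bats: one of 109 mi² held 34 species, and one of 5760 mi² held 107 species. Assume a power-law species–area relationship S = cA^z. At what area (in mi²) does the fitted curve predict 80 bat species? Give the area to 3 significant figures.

z = ln(107/34) / ln(5760/109) = 1.1465 / 3.9673 = 0.2890
c = 34 / 109^0.2890 = 34 / 3.879 = 8.764
A = (80/8.764)^(1/0.2890) ⇒ ln A = ln(9.128)/0.2890 = 7.6524
A = e^7.6524 ≈ 2106 mi²

2110 mi²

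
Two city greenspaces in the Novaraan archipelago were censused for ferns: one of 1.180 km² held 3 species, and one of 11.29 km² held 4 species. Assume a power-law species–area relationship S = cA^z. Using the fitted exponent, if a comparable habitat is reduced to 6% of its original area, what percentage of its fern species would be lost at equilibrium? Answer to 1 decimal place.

30.1%

z = ln(4/3) / ln(11.29/1.18) = 0.2877 / 2.2584 = 0.1274
S_new/S_old = (A_new/A_old)^z = 0.06^0.1274 = exp(0.1274 × -2.8134) = 0.6988
Fraction lost = 1 − 0.6988 = 0.3012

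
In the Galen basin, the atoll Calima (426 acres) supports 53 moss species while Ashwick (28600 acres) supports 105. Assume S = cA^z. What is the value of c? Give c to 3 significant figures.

z = ln(S₂/S₁) / ln(A₂/A₁) = ln(105/53) / ln(28600/426) = 0.6837 / 4.2067 = 0.1625
c = S₁ / A₁^z = 53 / 426^0.1625 = 53 / 2.675 = 19.81

19.8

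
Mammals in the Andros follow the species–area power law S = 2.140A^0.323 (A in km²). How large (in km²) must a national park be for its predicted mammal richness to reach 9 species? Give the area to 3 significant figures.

85.4 km²

9 = 2.14 × A^0.323  ⇒  A^0.323 = 9/2.14 = 4.206
ln A = ln(4.206) / 0.323 = 1.4364 / 0.323 = 4.4471
A = e^4.4471 ≈ 85.38 km²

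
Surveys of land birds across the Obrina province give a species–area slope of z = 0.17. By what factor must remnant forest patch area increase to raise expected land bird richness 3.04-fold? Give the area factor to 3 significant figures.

(A₂/A₁)^0.17 = 3.04, so A₂/A₁ = 3.04^(1/0.17) = 3.04^5.882
ln(A₂/A₁) = ln 3.04 / 0.17 = 1.1119 / 0.17 = 6.5403
A₂/A₁ = e^6.5403 ≈ 692.5

693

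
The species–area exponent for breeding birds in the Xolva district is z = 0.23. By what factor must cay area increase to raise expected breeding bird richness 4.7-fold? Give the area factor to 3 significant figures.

836

(A₂/A₁)^0.23 = 4.7, so A₂/A₁ = 4.7^(1/0.23) = 4.7^4.348
ln(A₂/A₁) = ln 4.7 / 0.23 = 1.5476 / 0.23 = 6.7285
A₂/A₁ = e^6.7285 ≈ 835.9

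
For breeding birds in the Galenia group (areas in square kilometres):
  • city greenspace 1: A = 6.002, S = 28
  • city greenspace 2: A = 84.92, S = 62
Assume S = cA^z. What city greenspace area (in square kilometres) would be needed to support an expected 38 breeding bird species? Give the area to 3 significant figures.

16.6 square kilometres

z = ln(62/28) / ln(84.92/6.002) = 0.7949 / 2.6496 = 0.3000
c = 28 / 6.002^0.3000 = 28 / 1.712 = 16.36
A = (38/16.36)^(1/0.3000) ⇒ ln A = ln(2.323)/0.3000 = 2.8100
A = e^2.8100 ≈ 16.61 square kilometres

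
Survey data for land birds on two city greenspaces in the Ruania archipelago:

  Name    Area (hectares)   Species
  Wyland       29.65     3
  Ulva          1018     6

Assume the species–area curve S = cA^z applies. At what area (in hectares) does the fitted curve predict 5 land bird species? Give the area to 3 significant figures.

z = ln(6/3) / ln(1018/29.65) = 0.6931 / 3.5361 = 0.1960
c = 3 / 29.65^0.1960 = 3 / 1.943 = 1.544
A = (5/1.544)^(1/0.1960) ⇒ ln A = ln(3.239)/0.1960 = 5.9955
A = e^5.9955 ≈ 401.6 hectares

402 hectares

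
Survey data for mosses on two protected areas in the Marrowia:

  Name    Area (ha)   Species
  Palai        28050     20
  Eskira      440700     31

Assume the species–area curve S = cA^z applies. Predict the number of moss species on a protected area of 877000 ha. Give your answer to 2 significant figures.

35

z = ln(31/20) / ln(440700/28050) = 0.4383 / 2.7544 = 0.1591
c = 20 / 28050^0.1591 = 20 / 5.102 = 3.92
S₃ = 3.92 × 877000^0.1591 = 3.92 × 8.823 ≈ 34.59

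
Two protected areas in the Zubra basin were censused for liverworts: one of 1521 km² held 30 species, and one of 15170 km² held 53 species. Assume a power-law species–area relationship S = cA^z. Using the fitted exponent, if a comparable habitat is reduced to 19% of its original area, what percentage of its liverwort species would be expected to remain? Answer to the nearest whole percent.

66%

z = ln(53/30) / ln(15170/1521) = 0.5691 / 2.3000 = 0.2474
S_new/S_old = (A_new/A_old)^z = 0.19^0.2474 = exp(0.2474 × -1.6607) = 0.663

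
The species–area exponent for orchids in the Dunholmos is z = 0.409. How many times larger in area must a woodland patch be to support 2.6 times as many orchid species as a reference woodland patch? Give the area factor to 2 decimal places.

10.34

(A₂/A₁)^0.409 = 2.6, so A₂/A₁ = 2.6^(1/0.409) = 2.6^2.445
ln(A₂/A₁) = ln 2.6 / 0.409 = 0.9555 / 0.409 = 2.3362
A₂/A₁ = e^2.3362 ≈ 10.34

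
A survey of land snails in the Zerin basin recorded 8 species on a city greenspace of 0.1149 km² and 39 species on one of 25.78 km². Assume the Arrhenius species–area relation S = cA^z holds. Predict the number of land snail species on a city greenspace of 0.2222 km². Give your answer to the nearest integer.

10

z = ln(39/8) / ln(25.78/0.1149) = 1.5841 / 5.4133 = 0.2926
c = 8 / 0.1149^0.2926 = 8 / 0.5309 = 15.07
S₃ = 15.07 × 0.2222^0.2926 = 15.07 × 0.6439 ≈ 9.703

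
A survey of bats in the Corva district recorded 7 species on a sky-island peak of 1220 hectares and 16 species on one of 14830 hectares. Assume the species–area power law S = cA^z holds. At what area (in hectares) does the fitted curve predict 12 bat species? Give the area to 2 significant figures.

z = ln(16/7) / ln(14830/1220) = 0.8267 / 2.4978 = 0.3310
c = 7 / 1220^0.3310 = 7 / 10.51 = 0.6662
A = (12/0.6662)^(1/0.3310) ⇒ ln A = ln(18.01)/0.3310 = 8.7352
A = e^8.7352 ≈ 6218 hectares

6200 hectares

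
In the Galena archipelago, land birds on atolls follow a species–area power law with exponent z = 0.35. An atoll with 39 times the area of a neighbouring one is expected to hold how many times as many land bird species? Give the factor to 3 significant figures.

S₂/S₁ = (A₂/A₁)^z = 39^0.35
ln(S₂/S₁) = 0.35 × ln 39 = 0.35 × 3.6636 = 1.2822
S₂/S₁ = e^1.2822 ≈ 3.605

3.60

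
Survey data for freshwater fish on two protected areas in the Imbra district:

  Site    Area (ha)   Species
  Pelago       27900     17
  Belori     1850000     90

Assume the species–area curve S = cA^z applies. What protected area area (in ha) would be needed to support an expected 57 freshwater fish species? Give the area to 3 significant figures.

z = ln(90/17) / ln(1850000/27900) = 1.6666 / 4.1943 = 0.3973
c = 17 / 27900^0.3973 = 17 / 58.4 = 0.2911
A = (57/0.2911)^(1/0.3973) ⇒ ln A = ln(195.8)/0.3973 = 13.2812
A = e^13.2812 ≈ 586058 ha

586000 ha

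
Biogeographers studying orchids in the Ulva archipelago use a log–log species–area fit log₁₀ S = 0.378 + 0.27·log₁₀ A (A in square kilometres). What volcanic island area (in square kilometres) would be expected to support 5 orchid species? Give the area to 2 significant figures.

5 = 2.388 × A^0.27  ⇒  A^0.27 = 5/2.388 = 2.094
ln A = ln(2.094) / 0.27 = 0.7391 / 0.27 = 2.7373
A = e^2.7373 ≈ 15.44 square kilometres

15 square kilometres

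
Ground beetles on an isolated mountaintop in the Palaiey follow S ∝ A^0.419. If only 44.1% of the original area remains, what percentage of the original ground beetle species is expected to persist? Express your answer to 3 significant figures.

S_new/S_old = (A_new/A_old)^z = 0.441^0.419
= exp(0.419 × ln 0.441) = exp(0.419 × -0.8187) = exp(-0.3430) ≈ 0.7096

71.0%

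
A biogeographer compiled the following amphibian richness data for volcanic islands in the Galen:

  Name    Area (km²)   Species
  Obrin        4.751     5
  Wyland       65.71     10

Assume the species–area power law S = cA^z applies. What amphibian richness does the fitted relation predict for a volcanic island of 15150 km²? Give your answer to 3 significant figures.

42.0

z = ln(10/5) / ln(65.71/4.751) = 0.6931 / 2.6269 = 0.2639
c = 5 / 4.751^0.2639 = 5 / 1.509 = 3.314
S₃ = 3.314 × 15150^0.2639 = 3.314 × 12.68 ≈ 42.02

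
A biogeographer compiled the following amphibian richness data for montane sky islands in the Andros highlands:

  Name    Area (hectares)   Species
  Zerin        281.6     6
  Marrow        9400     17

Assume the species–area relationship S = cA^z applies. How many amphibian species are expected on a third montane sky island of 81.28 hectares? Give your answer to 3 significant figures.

4.15

z = ln(17/6) / ln(9400/281.6) = 1.0415 / 3.5080 = 0.2969
c = 6 / 281.6^0.2969 = 6 / 5.336 = 1.124
S₃ = 1.124 × 81.28^0.2969 = 1.124 × 3.69 ≈ 4.149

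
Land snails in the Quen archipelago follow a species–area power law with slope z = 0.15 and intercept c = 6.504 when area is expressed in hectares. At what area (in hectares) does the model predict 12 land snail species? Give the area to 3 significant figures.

12 = 6.504 × A^0.15  ⇒  A^0.15 = 12/6.504 = 1.845
ln A = ln(1.845) / 0.15 = 0.6125 / 0.15 = 4.0833
A = e^4.0833 ≈ 59.34 hectares

59.3 hectares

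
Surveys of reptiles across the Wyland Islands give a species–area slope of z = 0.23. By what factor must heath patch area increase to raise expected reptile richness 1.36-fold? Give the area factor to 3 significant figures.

(A₂/A₁)^0.23 = 1.36, so A₂/A₁ = 1.36^(1/0.23) = 1.36^4.348
ln(A₂/A₁) = ln 1.36 / 0.23 = 0.3075 / 0.23 = 1.3369
A₂/A₁ = e^1.3369 ≈ 3.807

3.81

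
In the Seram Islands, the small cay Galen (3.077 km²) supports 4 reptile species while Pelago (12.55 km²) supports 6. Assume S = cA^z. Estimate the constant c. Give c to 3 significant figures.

z = ln(S₂/S₁) / ln(A₂/A₁) = ln(6/4) / ln(12.55/3.077) = 0.4055 / 1.4058 = 0.2884
c = S₁ / A₁^z = 4 / 3.077^0.2884 = 4 / 1.383 = 2.892

2.89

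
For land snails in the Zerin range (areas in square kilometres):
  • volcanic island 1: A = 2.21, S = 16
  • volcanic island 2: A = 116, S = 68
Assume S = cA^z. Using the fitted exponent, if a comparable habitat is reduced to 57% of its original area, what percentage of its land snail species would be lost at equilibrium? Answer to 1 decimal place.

18.6%

z = ln(68/16) / ln(116/2.21) = 1.4469 / 3.9606 = 0.3653
S_new/S_old = (A_new/A_old)^z = 0.57^0.3653 = exp(0.3653 × -0.5621) = 0.8144
Fraction lost = 1 − 0.8144 = 0.1856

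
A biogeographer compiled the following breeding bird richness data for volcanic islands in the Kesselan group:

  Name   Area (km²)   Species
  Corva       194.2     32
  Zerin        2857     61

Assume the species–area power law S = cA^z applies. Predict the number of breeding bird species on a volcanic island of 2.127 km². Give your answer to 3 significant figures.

z = ln(61/32) / ln(2857/194.2) = 0.6451 / 2.6886 = 0.2399
c = 32 / 194.2^0.2399 = 32 / 3.541 = 9.038
S₃ = 9.038 × 2.127^0.2399 = 9.038 × 1.199 ≈ 10.83

10.8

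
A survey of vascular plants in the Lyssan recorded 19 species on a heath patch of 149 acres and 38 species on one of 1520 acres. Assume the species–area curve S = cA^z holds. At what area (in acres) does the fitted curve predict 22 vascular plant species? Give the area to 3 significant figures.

z = ln(38/19) / ln(1520/149) = 0.6931 / 2.3225 = 0.2984
c = 19 / 149^0.2984 = 19 / 4.452 = 4.268
A = (22/4.268)^(1/0.2984) ⇒ ln A = ln(5.155)/0.2984 = 5.4952
A = e^5.4952 ≈ 243.5 acres

244 acres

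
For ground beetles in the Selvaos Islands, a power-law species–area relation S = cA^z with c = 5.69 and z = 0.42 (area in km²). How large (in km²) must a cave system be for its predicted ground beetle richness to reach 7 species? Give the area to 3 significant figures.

1.64 km²

7 = 5.69 × A^0.42  ⇒  A^0.42 = 7/5.69 = 1.23
ln A = ln(1.23) / 0.42 = 0.2072 / 0.42 = 0.4933
A = e^0.4933 ≈ 1.638 km²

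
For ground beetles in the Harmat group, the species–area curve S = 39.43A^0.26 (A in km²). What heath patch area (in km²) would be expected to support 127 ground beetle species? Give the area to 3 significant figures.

127 = 39.43 × A^0.26  ⇒  A^0.26 = 127/39.43 = 3.221
ln A = ln(3.221) / 0.26 = 1.1697 / 0.26 = 4.4987
A = e^4.4987 ≈ 89.9 km²

89.9 km²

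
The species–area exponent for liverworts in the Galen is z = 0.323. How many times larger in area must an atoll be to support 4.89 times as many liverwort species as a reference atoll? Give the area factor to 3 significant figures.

136

(A₂/A₁)^0.323 = 4.89, so A₂/A₁ = 4.89^(1/0.323) = 4.89^3.096
ln(A₂/A₁) = ln 4.89 / 0.323 = 1.5872 / 0.323 = 4.9139
A₂/A₁ = e^4.9139 ≈ 136.2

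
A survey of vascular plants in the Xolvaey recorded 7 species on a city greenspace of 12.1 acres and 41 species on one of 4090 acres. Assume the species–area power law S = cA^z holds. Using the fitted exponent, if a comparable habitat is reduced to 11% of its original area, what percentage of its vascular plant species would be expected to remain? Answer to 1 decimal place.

51.2%

z = ln(41/7) / ln(4090/12.1) = 1.7677 / 5.8231 = 0.3036
S_new/S_old = (A_new/A_old)^z = 0.11^0.3036 = exp(0.3036 × -2.2073) = 0.5117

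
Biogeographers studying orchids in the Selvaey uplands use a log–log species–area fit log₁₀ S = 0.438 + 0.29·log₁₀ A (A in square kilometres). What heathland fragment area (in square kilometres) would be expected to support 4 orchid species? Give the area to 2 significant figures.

3.7 square kilometres

4 = 2.742 × A^0.29  ⇒  A^0.29 = 4/2.742 = 1.459
ln A = ln(1.459) / 0.29 = 0.3778 / 0.29 = 1.3026
A = e^1.3026 ≈ 3.679 square kilometres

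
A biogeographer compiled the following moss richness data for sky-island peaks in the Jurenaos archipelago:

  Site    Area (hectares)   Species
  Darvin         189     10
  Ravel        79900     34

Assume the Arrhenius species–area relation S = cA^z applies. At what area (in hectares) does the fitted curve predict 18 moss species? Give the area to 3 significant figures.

z = ln(34/10) / ln(79900/189) = 1.2238 / 6.0468 = 0.2024
c = 10 / 189^0.2024 = 10 / 2.889 = 3.462
A = (18/3.462)^(1/0.2024) ⇒ ln A = ln(5.2)/0.2024 = 8.1461
A = e^8.1461 ≈ 3450 hectares

3450 hectares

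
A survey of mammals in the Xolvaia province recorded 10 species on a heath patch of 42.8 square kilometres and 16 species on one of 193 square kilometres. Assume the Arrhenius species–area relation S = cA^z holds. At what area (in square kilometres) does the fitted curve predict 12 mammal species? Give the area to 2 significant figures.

z = ln(16/10) / ln(193/42.8) = 0.4700 / 1.5062 = 0.3121
c = 10 / 42.8^0.3121 = 10 / 3.229 = 3.097
A = (12/3.097)^(1/0.3121) ⇒ ln A = ln(3.875)/0.3121 = 4.3408
A = e^4.3408 ≈ 76.77 square kilometres

77 square kilometres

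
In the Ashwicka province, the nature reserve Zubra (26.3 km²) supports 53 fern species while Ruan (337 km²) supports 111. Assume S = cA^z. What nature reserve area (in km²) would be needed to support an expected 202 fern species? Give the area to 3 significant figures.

2660 km²

z = ln(111/53) / ln(337/26.3) = 0.7392 / 2.5505 = 0.2898
c = 53 / 26.3^0.2898 = 53 / 2.58 = 20.55
A = (202/20.55)^(1/0.2898) ⇒ ln A = ln(9.832)/0.2898 = 7.8858
A = e^7.8858 ≈ 2659 km²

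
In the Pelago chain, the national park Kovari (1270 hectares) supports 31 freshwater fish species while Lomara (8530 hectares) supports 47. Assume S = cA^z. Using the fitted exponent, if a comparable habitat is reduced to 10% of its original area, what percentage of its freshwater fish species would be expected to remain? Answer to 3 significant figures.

z = ln(47/31) / ln(8530/1270) = 0.4162 / 1.9046 = 0.2185
S_new/S_old = (A_new/A_old)^z = 0.1^0.2185 = exp(0.2185 × -2.3026) = 0.6046

60.5%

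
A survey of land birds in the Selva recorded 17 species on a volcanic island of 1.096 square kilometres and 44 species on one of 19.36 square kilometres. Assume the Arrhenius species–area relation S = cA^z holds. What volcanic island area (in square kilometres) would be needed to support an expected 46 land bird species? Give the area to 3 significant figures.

z = ln(44/17) / ln(19.36/1.096) = 0.9510 / 2.8715 = 0.3312
c = 17 / 1.096^0.3312 = 17 / 1.031 = 16.49
A = (46/16.49)^(1/0.3312) ⇒ ln A = ln(2.789)/0.3312 = 3.0974
A = e^3.0974 ≈ 22.14 square kilometres

22.1 square kilometres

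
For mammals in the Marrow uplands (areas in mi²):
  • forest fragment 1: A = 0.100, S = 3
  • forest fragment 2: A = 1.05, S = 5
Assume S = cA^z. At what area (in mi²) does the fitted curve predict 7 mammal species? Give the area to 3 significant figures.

z = ln(5/3) / ln(1.05/0.1) = 0.5108 / 2.3514 = 0.2172
c = 3 / 0.1^0.2172 = 3 / 0.6064 = 4.947
A = (7/4.947)^(1/0.2172) ⇒ ln A = ln(1.415)/0.2172 = 1.5976
A = e^1.5976 ≈ 4.941 mi²

4.94 mi²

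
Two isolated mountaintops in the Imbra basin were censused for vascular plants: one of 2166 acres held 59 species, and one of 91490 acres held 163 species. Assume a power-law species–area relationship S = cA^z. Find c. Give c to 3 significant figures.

z = ln(S₂/S₁) / ln(A₂/A₁) = ln(163/59) / ln(91490/2166) = 1.0162 / 3.7433 = 0.2715
c = S₁ / A₁^z = 59 / 2166^0.2715 = 59 / 8.045 = 7.334

7.33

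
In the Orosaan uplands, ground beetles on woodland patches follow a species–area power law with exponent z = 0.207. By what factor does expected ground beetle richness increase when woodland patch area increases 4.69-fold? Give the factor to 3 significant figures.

1.38

S₂/S₁ = (A₂/A₁)^z = 4.69^0.207
ln(S₂/S₁) = 0.207 × ln 4.69 = 0.207 × 1.5454 = 0.3199
S₂/S₁ = e^0.3199 ≈ 1.377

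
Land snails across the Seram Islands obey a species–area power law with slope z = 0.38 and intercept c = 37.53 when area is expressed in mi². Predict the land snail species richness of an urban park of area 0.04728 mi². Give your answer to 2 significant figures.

S = 37.53 × 0.04728^0.38
ln S = ln 37.53 + 0.38 × ln 0.04728 = 3.6251 + 0.38 × -3.0517 = 2.4655
S = e^2.4655 ≈ 11.77

12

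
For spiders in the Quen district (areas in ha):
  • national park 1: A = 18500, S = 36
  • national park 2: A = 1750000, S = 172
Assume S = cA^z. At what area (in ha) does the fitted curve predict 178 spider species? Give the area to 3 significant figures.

1930000 ha

z = ln(172/36) / ln(1750000/18500) = 1.5640 / 4.5496 = 0.3438
c = 36 / 18500^0.3438 = 36 / 29.3 = 1.229
A = (178/1.229)^(1/0.3438) ⇒ ln A = ln(144.9)/0.3438 = 14.4749
A = e^14.4749 ≈ 1933559 ha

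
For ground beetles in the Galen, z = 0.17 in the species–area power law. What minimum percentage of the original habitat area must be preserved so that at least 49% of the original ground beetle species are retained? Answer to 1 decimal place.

1.5%

Need (A_new/A_old)^0.17 = 0.49, so A_new/A_old = 0.49^(1/0.17) = 0.49^5.882
ln(A_new/A_old) = ln 0.49 / 0.17 = -0.7133 / 0.17 = -4.1962
A_new/A_old = e^-4.1962 ≈ 0.01505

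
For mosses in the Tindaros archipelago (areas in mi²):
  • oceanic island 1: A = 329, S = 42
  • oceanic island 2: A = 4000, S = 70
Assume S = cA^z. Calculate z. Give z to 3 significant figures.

0.204

Taking logs: ln S = ln c + z ln A, so z = (ln S₂ − ln S₁)/(ln A₂ − ln A₁).
z = ln(70/42) / ln(4000/329) = ln(1.667) / ln(12.16) = 0.5108 / 2.4980 = 0.2045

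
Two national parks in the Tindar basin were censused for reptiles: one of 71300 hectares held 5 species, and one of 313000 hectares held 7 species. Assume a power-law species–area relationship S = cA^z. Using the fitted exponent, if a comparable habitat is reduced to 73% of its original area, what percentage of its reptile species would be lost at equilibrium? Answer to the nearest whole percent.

z = ln(7/5) / ln(313000/71300) = 0.3365 / 1.4793 = 0.2275
S_new/S_old = (A_new/A_old)^z = 0.73^0.2275 = exp(0.2275 × -0.3147) = 0.9309
Fraction lost = 1 − 0.9309 = 0.06908

7%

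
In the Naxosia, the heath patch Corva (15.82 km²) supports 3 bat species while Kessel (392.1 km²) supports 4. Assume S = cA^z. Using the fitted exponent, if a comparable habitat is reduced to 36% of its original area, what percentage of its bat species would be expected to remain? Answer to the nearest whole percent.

91%

z = ln(4/3) / ln(392.1/15.82) = 0.2877 / 3.2102 = 0.0896
S_new/S_old = (A_new/A_old)^z = 0.36^0.0896 = exp(0.0896 × -1.0217) = 0.9125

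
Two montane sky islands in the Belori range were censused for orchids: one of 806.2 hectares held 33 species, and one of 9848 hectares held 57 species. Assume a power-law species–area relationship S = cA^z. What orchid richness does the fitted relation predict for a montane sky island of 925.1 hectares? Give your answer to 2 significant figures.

34

z = ln(57/33) / ln(9848/806.2) = 0.5465 / 2.5027 = 0.2184
c = 33 / 806.2^0.2184 = 33 / 4.312 = 7.652
S₃ = 7.652 × 925.1^0.2184 = 7.652 × 4.444 ≈ 34.01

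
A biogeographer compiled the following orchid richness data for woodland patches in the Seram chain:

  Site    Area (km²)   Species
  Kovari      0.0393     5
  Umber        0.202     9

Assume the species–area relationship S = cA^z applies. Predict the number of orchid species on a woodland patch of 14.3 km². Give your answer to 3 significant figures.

z = ln(9/5) / ln(0.202/0.0393) = 0.5878 / 1.6370 = 0.3591
c = 5 / 0.0393^0.3591 = 5 / 0.3128 = 15.98
S₃ = 15.98 × 14.3^0.3591 = 15.98 × 2.599 ≈ 41.54

41.5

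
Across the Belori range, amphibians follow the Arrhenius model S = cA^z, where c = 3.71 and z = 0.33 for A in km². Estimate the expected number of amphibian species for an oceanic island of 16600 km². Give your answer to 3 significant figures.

91.6

S = 3.71 × 16600^0.33
ln S = ln 3.71 + 0.33 × ln 16600 = 1.3110 + 0.33 × 9.7172 = 4.5177
S = e^4.5177 ≈ 91.62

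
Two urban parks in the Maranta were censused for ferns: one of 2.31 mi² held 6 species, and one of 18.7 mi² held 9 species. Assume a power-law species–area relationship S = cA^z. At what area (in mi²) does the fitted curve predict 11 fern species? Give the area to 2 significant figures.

53 mi²

z = ln(9/6) / ln(18.7/2.31) = 0.4055 / 2.0913 = 0.1939
c = 6 / 2.31^0.1939 = 6 / 1.176 = 5.101
A = (11/5.101)^(1/0.1939) ⇒ ln A = ln(2.156)/0.1939 = 3.9635
A = e^3.9635 ≈ 52.64 mi²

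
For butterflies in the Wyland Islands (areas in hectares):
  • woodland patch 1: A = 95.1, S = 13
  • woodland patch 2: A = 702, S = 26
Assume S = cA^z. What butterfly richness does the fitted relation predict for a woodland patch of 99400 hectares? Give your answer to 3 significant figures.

z = ln(26/13) / ln(702/95.1) = 0.6931 / 1.9990 = 0.3467
c = 13 / 95.1^0.3467 = 13 / 4.852 = 2.679
S₃ = 2.679 × 99400^0.3467 = 2.679 × 54.05 ≈ 144.8

145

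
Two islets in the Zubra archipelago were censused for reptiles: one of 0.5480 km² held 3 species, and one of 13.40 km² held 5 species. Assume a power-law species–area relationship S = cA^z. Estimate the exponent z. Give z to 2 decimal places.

Taking logs: ln S = ln c + z ln A, so z = (ln S₂ − ln S₁)/(ln A₂ − ln A₁).
z = ln(5/3) / ln(13.4/0.548) = ln(1.667) / ln(24.45) = 0.5108 / 3.1967 = 0.1598

0.16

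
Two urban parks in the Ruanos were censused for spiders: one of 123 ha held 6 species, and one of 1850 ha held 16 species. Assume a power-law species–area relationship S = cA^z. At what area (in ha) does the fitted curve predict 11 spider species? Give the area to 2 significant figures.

660 ha

z = ln(16/6) / ln(1850/123) = 0.9808 / 2.7108 = 0.3618
c = 6 / 123^0.3618 = 6 / 5.704 = 1.052
A = (11/1.052)^(1/0.3618) ⇒ ln A = ln(10.46)/0.3618 = 6.4874
A = e^6.4874 ≈ 656.8 ha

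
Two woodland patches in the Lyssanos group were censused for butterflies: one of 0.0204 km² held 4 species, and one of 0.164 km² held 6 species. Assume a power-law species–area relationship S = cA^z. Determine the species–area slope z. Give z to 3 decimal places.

0.195

Taking logs: ln S = ln c + z ln A, so z = (ln S₂ − ln S₁)/(ln A₂ − ln A₁).
z = ln(6/4) / ln(0.164/0.0204) = ln(1.5) / ln(8.039) = 0.4055 / 2.0843 = 0.1945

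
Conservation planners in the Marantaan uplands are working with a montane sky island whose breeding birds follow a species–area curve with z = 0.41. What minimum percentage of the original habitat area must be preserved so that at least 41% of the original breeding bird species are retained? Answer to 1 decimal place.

Need (A_new/A_old)^0.41 = 0.41, so A_new/A_old = 0.41^(1/0.41) = 0.41^2.439
ln(A_new/A_old) = ln 0.41 / 0.41 = -0.8916 / 0.41 = -2.1746
A_new/A_old = e^-2.1746 ≈ 0.1137

11.4%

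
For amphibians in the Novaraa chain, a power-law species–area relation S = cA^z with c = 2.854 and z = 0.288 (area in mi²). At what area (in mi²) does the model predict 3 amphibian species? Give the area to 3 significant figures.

3 = 2.854 × A^0.288  ⇒  A^0.288 = 3/2.854 = 1.051
ln A = ln(1.051) / 0.288 = 0.0499 / 0.288 = 0.1732
A = e^0.1732 ≈ 1.189 mi²

1.19 mi²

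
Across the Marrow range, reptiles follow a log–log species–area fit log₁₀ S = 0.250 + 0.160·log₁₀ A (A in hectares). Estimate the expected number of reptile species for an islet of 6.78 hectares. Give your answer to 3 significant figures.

2.42

S = 1.778 × 6.78^0.16
ln S = ln 1.778 + 0.16 × ln 6.78 = 0.5756 + 0.16 × 1.9140 = 0.8819
S = e^0.8819 ≈ 2.415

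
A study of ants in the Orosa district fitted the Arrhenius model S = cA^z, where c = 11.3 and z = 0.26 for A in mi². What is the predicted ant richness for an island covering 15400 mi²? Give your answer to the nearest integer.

S = 11.3 × 15400^0.26 = 11.3 × 12.27 ≈ 138.6

139 species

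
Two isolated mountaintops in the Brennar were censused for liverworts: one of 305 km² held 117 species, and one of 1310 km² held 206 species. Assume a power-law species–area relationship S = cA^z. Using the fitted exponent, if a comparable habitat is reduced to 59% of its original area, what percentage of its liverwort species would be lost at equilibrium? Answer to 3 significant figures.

18.5%

z = ln(206/117) / ln(1310/305) = 0.5657 / 1.4575 = 0.3881
S_new/S_old = (A_new/A_old)^z = 0.59^0.3881 = exp(0.3881 × -0.5276) = 0.8148
Fraction lost = 1 − 0.8148 = 0.1852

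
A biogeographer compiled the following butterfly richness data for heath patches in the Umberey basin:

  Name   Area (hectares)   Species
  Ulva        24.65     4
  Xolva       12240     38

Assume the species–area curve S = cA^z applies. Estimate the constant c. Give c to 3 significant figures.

1.25

z = ln(S₂/S₁) / ln(A₂/A₁) = ln(38/4) / ln(12240/24.65) = 2.2513 / 6.2077 = 0.3627
c = S₁ / A₁^z = 4 / 24.65^0.3627 = 4 / 3.197 = 1.251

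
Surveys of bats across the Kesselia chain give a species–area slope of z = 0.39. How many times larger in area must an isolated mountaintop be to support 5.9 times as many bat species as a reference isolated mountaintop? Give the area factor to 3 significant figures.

(A₂/A₁)^0.39 = 5.9, so A₂/A₁ = 5.9^(1/0.39) = 5.9^2.564
ln(A₂/A₁) = ln 5.9 / 0.39 = 1.7750 / 0.39 = 4.5512
A₂/A₁ = e^4.5512 ≈ 94.74

94.7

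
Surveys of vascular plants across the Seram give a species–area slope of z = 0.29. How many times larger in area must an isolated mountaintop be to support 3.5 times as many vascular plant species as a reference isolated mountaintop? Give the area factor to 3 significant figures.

75.2

(A₂/A₁)^0.29 = 3.5, so A₂/A₁ = 3.5^(1/0.29) = 3.5^3.448
ln(A₂/A₁) = ln 3.5 / 0.29 = 1.2528 / 0.29 = 4.3199
A₂/A₁ = e^4.3199 ≈ 75.18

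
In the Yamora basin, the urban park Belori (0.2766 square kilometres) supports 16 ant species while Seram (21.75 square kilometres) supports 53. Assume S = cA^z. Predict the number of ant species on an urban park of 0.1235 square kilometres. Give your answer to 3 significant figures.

12.8

z = ln(53/16) / ln(21.75/0.2766) = 1.1977 / 4.3648 = 0.2744
c = 16 / 0.2766^0.2744 = 16 / 0.7028 = 22.77
S₃ = 22.77 × 0.1235^0.2744 = 22.77 × 0.5633 ≈ 12.82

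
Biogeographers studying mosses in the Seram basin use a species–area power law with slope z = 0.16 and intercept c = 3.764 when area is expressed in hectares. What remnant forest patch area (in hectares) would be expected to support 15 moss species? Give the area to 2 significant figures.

15 = 3.764 × A^0.16  ⇒  A^0.16 = 15/3.764 = 3.985
ln A = ln(3.985) / 0.16 = 1.3826 / 0.16 = 8.6410
A = e^8.6410 ≈ 5659 hectares

5700 hectares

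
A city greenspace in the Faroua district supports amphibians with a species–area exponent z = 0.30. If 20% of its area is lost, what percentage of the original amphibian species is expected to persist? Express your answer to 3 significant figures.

93.5%

S_new/S_old = (A_new/A_old)^z = 0.8^0.3
= exp(0.3 × ln 0.8) = exp(0.3 × -0.2231) = exp(-0.0669) ≈ 0.9352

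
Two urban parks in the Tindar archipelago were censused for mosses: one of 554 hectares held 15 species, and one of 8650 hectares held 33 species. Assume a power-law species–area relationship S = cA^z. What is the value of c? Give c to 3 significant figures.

z = ln(S₂/S₁) / ln(A₂/A₁) = ln(33/15) / ln(8650/554) = 0.7885 / 2.7481 = 0.2869
c = S₁ / A₁^z = 15 / 554^0.2869 = 15 / 6.125 = 2.449

2.45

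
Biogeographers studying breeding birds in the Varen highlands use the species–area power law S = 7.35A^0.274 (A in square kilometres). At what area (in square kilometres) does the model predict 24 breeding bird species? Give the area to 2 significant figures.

75 square kilometres

24 = 7.35 × A^0.274  ⇒  A^0.274 = 24/7.35 = 3.265
ln A = ln(3.265) / 0.274 = 1.1834 / 0.274 = 4.3188
A = e^4.3188 ≈ 75.1 square kilometres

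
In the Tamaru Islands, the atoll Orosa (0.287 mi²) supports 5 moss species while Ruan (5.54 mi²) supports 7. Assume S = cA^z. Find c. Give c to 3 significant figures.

z = ln(S₂/S₁) / ln(A₂/A₁) = ln(7/5) / ln(5.54/0.287) = 0.3365 / 2.9603 = 0.1137
c = S₁ / A₁^z = 5 / 0.287^0.1137 = 5 / 0.8677 = 5.762

5.76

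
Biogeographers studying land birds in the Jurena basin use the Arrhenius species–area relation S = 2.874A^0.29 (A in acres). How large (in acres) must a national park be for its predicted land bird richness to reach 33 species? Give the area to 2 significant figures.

4500 acres

33 = 2.874 × A^0.29  ⇒  A^0.29 = 33/2.874 = 11.48
ln A = ln(11.48) / 0.29 = 2.4408 / 0.29 = 8.4166
A = e^8.4166 ≈ 4521 acres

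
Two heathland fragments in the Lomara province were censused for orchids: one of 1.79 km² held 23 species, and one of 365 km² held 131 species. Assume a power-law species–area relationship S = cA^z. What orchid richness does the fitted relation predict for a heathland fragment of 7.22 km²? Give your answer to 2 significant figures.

z = ln(131/23) / ln(365/1.79) = 1.7397 / 5.3177 = 0.3272
c = 23 / 1.79^0.3272 = 23 / 1.21 = 19.01
S₃ = 19.01 × 7.22^0.3272 = 19.01 × 1.909 ≈ 36.3

36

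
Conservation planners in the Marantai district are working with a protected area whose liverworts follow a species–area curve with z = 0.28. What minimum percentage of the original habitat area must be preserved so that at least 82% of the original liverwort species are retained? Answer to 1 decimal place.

49.2%

Need (A_new/A_old)^0.28 = 0.82, so A_new/A_old = 0.82^(1/0.28) = 0.82^3.571
ln(A_new/A_old) = ln 0.82 / 0.28 = -0.1985 / 0.28 = -0.7088
A_new/A_old = e^-0.7088 ≈ 0.4923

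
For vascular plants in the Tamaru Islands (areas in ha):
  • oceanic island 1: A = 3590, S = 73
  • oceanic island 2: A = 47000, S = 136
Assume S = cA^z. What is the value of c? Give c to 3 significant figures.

z = ln(S₂/S₁) / ln(A₂/A₁) = ln(136/73) / ln(47000/3590) = 0.6222 / 2.5720 = 0.2419
c = S₁ / A₁^z = 73 / 3590^0.2419 = 73 / 7.245 = 10.08

10.1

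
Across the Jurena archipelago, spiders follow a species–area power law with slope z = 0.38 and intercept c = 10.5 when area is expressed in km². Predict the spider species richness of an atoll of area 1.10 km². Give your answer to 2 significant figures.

S = 10.5 × 1.1^0.38 = 10.5 × 1.037 ≈ 10.89

11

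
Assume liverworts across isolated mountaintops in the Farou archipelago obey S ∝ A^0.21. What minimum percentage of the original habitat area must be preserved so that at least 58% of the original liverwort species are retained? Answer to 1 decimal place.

Need (A_new/A_old)^0.21 = 0.58, so A_new/A_old = 0.58^(1/0.21) = 0.58^4.762
ln(A_new/A_old) = ln 0.58 / 0.21 = -0.5447 / 0.21 = -2.5939
A_new/A_old = e^-2.5939 ≈ 0.07473

7.5%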